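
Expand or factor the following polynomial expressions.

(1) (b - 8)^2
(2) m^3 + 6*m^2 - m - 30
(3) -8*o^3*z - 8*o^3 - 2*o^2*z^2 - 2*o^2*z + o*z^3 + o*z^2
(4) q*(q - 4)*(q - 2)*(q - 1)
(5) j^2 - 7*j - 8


(1) = b^2 - 16*b + 64
(2) = (m - 2)*(m + 3)*(m + 5)
(3) = (-4*o + z)*(2*o + z)*(o*z + o)
(4) = q^4 - 7*q^3 + 14*q^2 - 8*q
(5) = (j - 8)*(j + 1)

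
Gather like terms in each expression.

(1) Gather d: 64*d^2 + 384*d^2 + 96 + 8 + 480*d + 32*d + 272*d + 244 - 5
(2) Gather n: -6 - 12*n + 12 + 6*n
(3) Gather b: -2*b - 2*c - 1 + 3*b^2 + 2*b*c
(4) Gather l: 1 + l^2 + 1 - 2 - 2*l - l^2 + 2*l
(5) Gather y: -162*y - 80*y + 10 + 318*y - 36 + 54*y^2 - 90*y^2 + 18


(1) = 448*d^2 + 784*d + 343
(2) = 6 - 6*n
(3) = 3*b^2 + b*(2*c - 2) - 2*c - 1
(4) = 0
(5) = -36*y^2 + 76*y - 8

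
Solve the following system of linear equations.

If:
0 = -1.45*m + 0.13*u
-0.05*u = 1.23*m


Then:
m = 0.00
u = 0.00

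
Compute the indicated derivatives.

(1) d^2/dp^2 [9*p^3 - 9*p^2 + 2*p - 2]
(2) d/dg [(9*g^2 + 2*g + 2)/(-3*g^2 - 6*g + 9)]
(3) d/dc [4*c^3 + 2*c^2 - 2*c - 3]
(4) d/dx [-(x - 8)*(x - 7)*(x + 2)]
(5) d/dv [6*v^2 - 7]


(1) = 54*p - 18
(2) = 2*(-8*g^2 + 29*g + 5)/(3*(g^4 + 4*g^3 - 2*g^2 - 12*g + 9))
(3) = 12*c^2 + 4*c - 2
(4) = -3*x^2 + 26*x - 26
(5) = 12*v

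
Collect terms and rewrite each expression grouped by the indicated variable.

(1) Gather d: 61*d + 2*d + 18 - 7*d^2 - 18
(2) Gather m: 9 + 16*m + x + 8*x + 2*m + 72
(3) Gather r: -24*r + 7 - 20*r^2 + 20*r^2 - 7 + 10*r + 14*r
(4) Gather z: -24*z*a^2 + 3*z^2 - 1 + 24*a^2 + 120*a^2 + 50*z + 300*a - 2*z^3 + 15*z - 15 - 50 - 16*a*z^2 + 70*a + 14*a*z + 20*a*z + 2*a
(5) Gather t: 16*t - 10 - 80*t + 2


(1) = -7*d^2 + 63*d
(2) = 18*m + 9*x + 81
(3) = 0
(4) = 144*a^2 + 372*a - 2*z^3 + z^2*(3 - 16*a) + z*(-24*a^2 + 34*a + 65) - 66
(5) = -64*t - 8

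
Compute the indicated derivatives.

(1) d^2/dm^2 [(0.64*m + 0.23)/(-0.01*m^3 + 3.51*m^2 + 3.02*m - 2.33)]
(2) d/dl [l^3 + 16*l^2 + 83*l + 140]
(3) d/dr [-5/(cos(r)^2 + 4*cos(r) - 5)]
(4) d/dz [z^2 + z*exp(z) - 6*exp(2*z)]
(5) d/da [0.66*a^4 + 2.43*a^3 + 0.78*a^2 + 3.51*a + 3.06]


(1) = (-0.000384*m^5 + 0.134508*m^4 - 15.679216*m^3 - 16.781118*m^2 - 46.000794*m - 16.96425)/(1.0e-6*m^9 - 0.001053*m^8 + 0.368697*m^7 - 42.60684*m^6 - 111.837192*m^5 - 10.342509*m^4 + 120.810055*m^3 + 6.585279*m^2 - 49.185834*m + 12.649337)
(2) = 3*l^2 + 32*l + 83
(3) = -10*(cos(r) + 2)*sin(r)/(cos(r)^2 + 4*cos(r) - 5)^2
(4) = z*exp(z) + 2*z - 12*exp(2*z) + exp(z)
(5) = 2.64*a^3 + 7.29*a^2 + 1.56*a + 3.51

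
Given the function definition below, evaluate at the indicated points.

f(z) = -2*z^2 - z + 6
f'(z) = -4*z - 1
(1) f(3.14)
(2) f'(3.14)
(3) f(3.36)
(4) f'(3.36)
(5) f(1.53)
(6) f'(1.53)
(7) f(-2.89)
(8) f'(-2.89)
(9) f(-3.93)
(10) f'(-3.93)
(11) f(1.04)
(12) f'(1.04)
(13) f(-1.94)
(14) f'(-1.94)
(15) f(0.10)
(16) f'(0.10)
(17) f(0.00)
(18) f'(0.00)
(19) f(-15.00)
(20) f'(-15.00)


(1) = -16.86
(2) = -13.56
(3) = -19.94
(4) = -14.44
(5) = -0.21
(6) = -7.12
(7) = -7.81
(8) = 10.56
(9) = -20.96
(10) = 14.72
(11) = 2.80
(12) = -5.16
(13) = 0.41
(14) = 6.76
(15) = 5.88
(16) = -1.40
(17) = 6.00
(18) = -1.00
(19) = -429.00
(20) = 59.00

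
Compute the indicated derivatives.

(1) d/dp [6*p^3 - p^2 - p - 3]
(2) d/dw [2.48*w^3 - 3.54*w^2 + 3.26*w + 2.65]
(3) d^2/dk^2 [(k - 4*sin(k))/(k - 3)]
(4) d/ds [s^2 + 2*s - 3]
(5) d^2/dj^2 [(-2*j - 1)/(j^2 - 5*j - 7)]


(1) = 18*p^2 - 2*p - 1
(2) = 7.44*w^2 - 7.08*w + 3.26
(3) = 2*(k + 2*(k - 3)^2*sin(k) + (k - 3)*(4*cos(k) - 1) - 4*sin(k))/(k - 3)^3
(4) = 2*s + 2
(5) = 2*((2*j - 5)^2*(2*j + 1) + 3*(2*j - 3)*(-j^2 + 5*j + 7))/(-j^2 + 5*j + 7)^3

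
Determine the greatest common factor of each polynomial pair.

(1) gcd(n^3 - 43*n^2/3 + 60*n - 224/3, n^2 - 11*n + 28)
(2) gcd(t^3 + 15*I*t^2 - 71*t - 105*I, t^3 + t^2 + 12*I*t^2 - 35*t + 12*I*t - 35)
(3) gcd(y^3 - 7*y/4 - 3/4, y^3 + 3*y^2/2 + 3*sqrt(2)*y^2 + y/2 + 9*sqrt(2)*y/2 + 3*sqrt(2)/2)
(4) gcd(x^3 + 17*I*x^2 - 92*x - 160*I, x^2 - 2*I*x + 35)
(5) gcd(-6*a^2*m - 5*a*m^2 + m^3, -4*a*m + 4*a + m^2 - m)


(1) = n - 4
(2) = t^2 + 12*I*t - 35
(3) = y^2 + 3*y/2 + 1/2
(4) = gcd((x + 4*I)*(x + 5*I)*(x + 8*I), (x - 7*I)*(x + 5*I)) = x + 5*I
(5) = gcd(m*(-6*a + m)*(a + m), (-4*a + m)*(m - 1)) = 1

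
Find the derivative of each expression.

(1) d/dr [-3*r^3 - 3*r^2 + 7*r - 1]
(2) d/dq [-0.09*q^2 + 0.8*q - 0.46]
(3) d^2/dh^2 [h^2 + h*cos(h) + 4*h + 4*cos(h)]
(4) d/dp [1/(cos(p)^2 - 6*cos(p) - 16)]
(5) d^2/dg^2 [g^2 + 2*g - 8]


(1) = -9*r^2 - 6*r + 7
(2) = 0.8 - 0.18*q
(3) = -h*cos(h) - 2*sin(h) - 4*cos(h) + 2
(4) = 2*(cos(p) - 3)*sin(p)/(sin(p)^2 + 6*cos(p) + 15)^2
(5) = 2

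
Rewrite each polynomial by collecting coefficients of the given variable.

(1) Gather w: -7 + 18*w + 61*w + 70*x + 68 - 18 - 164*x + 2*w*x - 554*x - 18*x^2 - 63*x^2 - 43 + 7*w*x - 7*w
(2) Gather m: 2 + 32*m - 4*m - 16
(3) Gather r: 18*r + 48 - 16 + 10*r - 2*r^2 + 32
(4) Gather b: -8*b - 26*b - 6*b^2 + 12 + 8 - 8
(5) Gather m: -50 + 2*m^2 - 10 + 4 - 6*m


(1) = w*(9*x + 72) - 81*x^2 - 648*x
(2) = 28*m - 14
(3) = -2*r^2 + 28*r + 64
(4) = -6*b^2 - 34*b + 12
(5) = 2*m^2 - 6*m - 56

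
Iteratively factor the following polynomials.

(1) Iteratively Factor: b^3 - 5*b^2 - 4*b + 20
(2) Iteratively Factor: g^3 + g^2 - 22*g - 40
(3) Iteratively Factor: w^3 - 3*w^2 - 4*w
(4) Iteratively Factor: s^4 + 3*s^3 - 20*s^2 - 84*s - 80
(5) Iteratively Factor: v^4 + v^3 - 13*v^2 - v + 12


(1) = (b - 2)*(b^2 - 3*b - 10) = (b - 2)*(b + 2)*(b - 5)
(2) = (g - 5)*(g^2 + 6*g + 8) = (g - 5)*(g + 4)*(g + 2)
(3) = (w)*(w^2 - 3*w - 4) = w*(w + 1)*(w - 4)
(4) = (s + 2)*(s^3 + s^2 - 22*s - 40) = (s - 5)*(s + 2)*(s^2 + 6*s + 8) = (s - 5)*(s + 2)*(s + 4)*(s + 2)
(5) = (v - 3)*(v^3 + 4*v^2 - v - 4) = (v - 3)*(v + 4)*(v^2 - 1) = (v - 3)*(v + 1)*(v + 4)*(v - 1)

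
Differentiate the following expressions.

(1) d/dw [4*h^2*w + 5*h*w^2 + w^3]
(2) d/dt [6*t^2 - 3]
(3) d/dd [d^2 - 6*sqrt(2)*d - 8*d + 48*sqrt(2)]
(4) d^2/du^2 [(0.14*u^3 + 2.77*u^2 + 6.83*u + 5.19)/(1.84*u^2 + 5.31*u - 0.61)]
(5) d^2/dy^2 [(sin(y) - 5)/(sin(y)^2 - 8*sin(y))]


(1) = 4*h^2 + 10*h*w + 3*w^2
(2) = 12*t
(3) = 2*d - 6*sqrt(2) - 8
(4) = (0.32846*u^3 + 121.361028*u^2 + 350.558772*u + 350.63357)/(6.229504*u^6 + 53.932608*u^5 + 149.446824*u^4 + 113.961627*u^3 - 49.544871*u^2 + 5.927553*u - 0.226981)
(5) = (-9*sin(y)^2 + 12*sin(y) + 290/sin(y) + 313/(2*sin(y)^2) + 27*sin(3*y)/sin(y)^3 + sin(5*y)/(2*sin(y)^3) - 640/sin(y)^3)/(sin(y) - 8)^3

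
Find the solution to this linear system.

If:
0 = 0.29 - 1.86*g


Then:
g = 0.16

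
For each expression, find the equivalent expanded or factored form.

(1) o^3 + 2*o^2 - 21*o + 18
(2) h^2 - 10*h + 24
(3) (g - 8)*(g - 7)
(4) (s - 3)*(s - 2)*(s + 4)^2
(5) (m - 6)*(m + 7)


(1) = (o - 3)*(o - 1)*(o + 6)
(2) = (h - 6)*(h - 4)
(3) = g^2 - 15*g + 56
(4) = s^4 + 3*s^3 - 18*s^2 - 32*s + 96
(5) = m^2 + m - 42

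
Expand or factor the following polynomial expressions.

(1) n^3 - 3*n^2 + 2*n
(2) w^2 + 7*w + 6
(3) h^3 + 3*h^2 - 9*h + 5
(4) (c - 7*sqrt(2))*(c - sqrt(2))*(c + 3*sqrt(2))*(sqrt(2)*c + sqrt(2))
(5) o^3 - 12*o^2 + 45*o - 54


(1) = n*(n - 2)*(n - 1)
(2) = (w + 1)*(w + 6)
(3) = (h - 1)^2*(h + 5)
(4) = sqrt(2)*c^4 - 10*c^3 + sqrt(2)*c^3 - 34*sqrt(2)*c^2 - 10*c^2 - 34*sqrt(2)*c + 84*c + 84
(5) = (o - 6)*(o - 3)^2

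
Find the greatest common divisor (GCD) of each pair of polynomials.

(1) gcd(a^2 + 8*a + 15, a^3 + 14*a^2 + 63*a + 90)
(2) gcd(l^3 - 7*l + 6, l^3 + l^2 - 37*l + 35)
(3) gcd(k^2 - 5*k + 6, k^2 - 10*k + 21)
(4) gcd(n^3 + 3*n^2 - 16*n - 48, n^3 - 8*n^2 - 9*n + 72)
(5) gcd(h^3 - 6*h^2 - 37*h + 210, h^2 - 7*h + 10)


(1) = gcd((a + 3)*(a + 5), (a + 3)*(a + 5)*(a + 6)) = a^2 + 8*a + 15
(2) = gcd((l - 2)*(l - 1)*(l + 3), (l - 5)*(l - 1)*(l + 7)) = l - 1
(3) = gcd((k - 3)*(k - 2), (k - 7)*(k - 3)) = k - 3
(4) = gcd((n - 4)*(n + 3)*(n + 4), (n - 8)*(n - 3)*(n + 3)) = n + 3
(5) = h - 5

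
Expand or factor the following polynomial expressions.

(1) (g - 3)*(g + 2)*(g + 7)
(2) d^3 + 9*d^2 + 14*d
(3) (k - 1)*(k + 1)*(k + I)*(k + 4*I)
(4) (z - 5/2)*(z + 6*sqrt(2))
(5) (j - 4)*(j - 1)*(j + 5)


(1) = g^3 + 6*g^2 - 13*g - 42
(2) = d*(d + 2)*(d + 7)
(3) = k^4 + 5*I*k^3 - 5*k^2 - 5*I*k + 4
(4) = z^2 - 5*z/2 + 6*sqrt(2)*z - 15*sqrt(2)
(5) = j^3 - 21*j + 20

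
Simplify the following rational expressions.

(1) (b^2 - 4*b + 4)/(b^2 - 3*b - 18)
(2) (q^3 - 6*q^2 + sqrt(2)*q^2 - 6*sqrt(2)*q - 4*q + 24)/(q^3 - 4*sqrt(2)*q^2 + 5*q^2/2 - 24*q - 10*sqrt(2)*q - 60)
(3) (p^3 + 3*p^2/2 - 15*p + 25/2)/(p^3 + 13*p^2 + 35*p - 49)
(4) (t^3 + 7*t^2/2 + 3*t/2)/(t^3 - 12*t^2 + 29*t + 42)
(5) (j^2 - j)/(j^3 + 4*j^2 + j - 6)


(1) = (b^2 - 4*b + 4)/(b^2 - 3*b - 18)
(2) = (2*q^2 + q*(-12 - 2*sqrt(2)) + 12*sqrt(2))/(2*q^2 + q*(5 - 12*sqrt(2)) - 30*sqrt(2))
(3) = (2*p^2 + 5*p - 25)/(2*p^2 + 28*p + 98)
(4) = (2*t^3 + 7*t^2 + 3*t)/(2*t^3 - 24*t^2 + 58*t + 84)
(5) = j/(j^2 + 5*j + 6)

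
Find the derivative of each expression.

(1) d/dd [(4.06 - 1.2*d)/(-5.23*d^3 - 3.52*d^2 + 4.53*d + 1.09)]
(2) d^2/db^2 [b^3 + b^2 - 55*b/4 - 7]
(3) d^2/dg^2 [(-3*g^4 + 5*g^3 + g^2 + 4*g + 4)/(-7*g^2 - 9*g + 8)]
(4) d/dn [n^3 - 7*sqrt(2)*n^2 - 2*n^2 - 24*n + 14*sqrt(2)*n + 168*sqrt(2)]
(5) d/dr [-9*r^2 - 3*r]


(1) = (-12.552*d^3 + 59.4774*d^2 + 28.5824*d - 19.6998)/(27.3529*d^6 + 36.8192*d^5 - 34.9934*d^4 - 43.2926*d^3 + 12.8473*d^2 + 9.8754*d + 1.1881)
(2) = 6*b + 2
(3) = 2*(147*g^6 + 567*g^5 + 225*g^4 - 2546*g^3 + 1476*g^2 - 2388*g - 900)/(343*g^6 + 1323*g^5 + 525*g^4 - 2295*g^3 - 600*g^2 + 1728*g - 512)
(4) = 3*n^2 - 14*sqrt(2)*n - 4*n - 24 + 14*sqrt(2)
(5) = -18*r - 3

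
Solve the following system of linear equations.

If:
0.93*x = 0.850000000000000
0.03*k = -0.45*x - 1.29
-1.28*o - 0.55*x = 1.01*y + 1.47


Then:
k = -56.71
o = -0.7890625*y - 1.5411626344086
x = 0.91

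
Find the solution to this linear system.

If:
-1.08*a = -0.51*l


Then:
a = 0.472222222222222*l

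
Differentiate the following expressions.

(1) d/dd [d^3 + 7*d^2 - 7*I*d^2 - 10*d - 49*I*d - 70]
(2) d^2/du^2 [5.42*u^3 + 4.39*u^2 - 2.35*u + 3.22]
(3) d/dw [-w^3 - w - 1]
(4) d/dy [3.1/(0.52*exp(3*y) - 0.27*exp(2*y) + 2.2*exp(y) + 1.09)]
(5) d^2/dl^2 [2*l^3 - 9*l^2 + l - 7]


(1) = 3*d^2 + 14*d*(1 - I) - 10 - 49*I
(2) = 32.52*u + 8.78
(3) = -3*w^2 - 1
(4) = (-4.836*exp(2*y) + 1.674*exp(y) - 6.82)*exp(y)/(0.52*exp(3*y) - 0.27*exp(2*y) + 2.2*exp(y) + 1.09)^2
(5) = 12*l - 18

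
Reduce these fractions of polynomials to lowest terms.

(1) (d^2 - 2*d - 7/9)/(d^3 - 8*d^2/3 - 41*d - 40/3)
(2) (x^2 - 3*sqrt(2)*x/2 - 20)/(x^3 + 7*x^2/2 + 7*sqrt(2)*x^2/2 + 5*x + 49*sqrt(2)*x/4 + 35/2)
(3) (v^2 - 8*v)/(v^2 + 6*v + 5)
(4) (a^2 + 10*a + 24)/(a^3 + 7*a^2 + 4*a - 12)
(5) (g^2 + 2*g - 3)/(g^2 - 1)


(1) = (3*d - 7)/(3*d^2 - 9*d - 120)
(2) = (8*x - 32*sqrt(2))/(8*x^2 + x*(8*sqrt(2) + 28) + 28*sqrt(2))
(3) = (v^2 - 8*v)/(v^2 + 6*v + 5)
(4) = (a + 4)/(a^2 + a - 2)
(5) = (g + 3)/(g + 1)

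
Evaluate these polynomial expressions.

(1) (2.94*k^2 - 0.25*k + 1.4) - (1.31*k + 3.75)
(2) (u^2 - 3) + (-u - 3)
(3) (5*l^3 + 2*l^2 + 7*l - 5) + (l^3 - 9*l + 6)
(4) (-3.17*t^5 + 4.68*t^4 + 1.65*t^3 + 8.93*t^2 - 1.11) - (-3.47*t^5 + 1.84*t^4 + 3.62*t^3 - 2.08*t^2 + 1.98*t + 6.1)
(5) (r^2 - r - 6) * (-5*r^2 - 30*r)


(1) = 2.94*k^2 - 1.56*k - 2.35
(2) = u^2 - u - 6
(3) = 6*l^3 + 2*l^2 - 2*l + 1
(4) = 0.3*t^5 + 2.84*t^4 - 1.97*t^3 + 11.01*t^2 - 1.98*t - 7.21
(5) = -5*r^4 - 25*r^3 + 60*r^2 + 180*r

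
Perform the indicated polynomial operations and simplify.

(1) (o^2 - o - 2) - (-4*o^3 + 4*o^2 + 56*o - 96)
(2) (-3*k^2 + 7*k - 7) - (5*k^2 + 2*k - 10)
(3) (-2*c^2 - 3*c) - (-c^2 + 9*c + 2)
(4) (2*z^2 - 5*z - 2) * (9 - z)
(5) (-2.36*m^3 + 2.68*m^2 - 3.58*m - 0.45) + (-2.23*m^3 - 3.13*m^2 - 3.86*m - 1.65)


(1) = 4*o^3 - 3*o^2 - 57*o + 94
(2) = -8*k^2 + 5*k + 3
(3) = -c^2 - 12*c - 2
(4) = -2*z^3 + 23*z^2 - 43*z - 18
(5) = -4.59*m^3 - 0.45*m^2 - 7.44*m - 2.1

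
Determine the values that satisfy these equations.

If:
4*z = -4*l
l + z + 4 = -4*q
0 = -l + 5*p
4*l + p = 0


Then:
l = 0
p = 0
q = -1
z = 0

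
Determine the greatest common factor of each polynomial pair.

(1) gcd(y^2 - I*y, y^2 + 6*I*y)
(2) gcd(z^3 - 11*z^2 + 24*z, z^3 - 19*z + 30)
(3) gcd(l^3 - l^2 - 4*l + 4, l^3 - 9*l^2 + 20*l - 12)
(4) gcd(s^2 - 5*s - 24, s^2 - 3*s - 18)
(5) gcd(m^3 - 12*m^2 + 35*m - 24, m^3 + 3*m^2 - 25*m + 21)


(1) = gcd(y*(y - I), y*(y + 6*I)) = y
(2) = z - 3
(3) = l^2 - 3*l + 2
(4) = s + 3
(5) = m^2 - 4*m + 3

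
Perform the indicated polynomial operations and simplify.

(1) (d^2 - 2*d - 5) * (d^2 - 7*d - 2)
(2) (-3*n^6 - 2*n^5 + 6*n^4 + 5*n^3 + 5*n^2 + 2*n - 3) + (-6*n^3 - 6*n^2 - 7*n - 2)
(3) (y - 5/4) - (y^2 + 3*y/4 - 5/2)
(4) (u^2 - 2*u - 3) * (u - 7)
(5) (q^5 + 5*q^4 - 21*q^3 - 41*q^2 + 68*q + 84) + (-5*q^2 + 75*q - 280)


(1) = d^4 - 9*d^3 + 7*d^2 + 39*d + 10
(2) = -3*n^6 - 2*n^5 + 6*n^4 - n^3 - n^2 - 5*n - 5
(3) = -y^2 + y/4 + 5/4
(4) = u^3 - 9*u^2 + 11*u + 21
(5) = q^5 + 5*q^4 - 21*q^3 - 46*q^2 + 143*q - 196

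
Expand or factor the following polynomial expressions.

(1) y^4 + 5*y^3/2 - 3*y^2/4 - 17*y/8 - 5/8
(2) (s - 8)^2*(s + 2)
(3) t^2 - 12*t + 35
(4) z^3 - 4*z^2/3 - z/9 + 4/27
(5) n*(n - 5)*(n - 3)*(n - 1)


(1) = (y - 1)*(y + 1/2)^2*(y + 5/2)
(2) = s^3 - 14*s^2 + 32*s + 128
(3) = (t - 7)*(t - 5)
(4) = (z - 4/3)*(z - 1/3)*(z + 1/3)
(5) = n^4 - 9*n^3 + 23*n^2 - 15*n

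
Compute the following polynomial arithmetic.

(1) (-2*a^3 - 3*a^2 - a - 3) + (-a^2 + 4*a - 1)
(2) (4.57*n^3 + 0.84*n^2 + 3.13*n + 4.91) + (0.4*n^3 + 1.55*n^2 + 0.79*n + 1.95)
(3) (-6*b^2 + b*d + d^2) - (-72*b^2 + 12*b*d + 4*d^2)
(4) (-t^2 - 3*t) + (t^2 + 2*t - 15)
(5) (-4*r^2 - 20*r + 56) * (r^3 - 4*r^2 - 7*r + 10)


(1) = -2*a^3 - 4*a^2 + 3*a - 4
(2) = 4.97*n^3 + 2.39*n^2 + 3.92*n + 6.86
(3) = 66*b^2 - 11*b*d - 3*d^2
(4) = -t - 15
(5) = -4*r^5 - 4*r^4 + 164*r^3 - 124*r^2 - 592*r + 560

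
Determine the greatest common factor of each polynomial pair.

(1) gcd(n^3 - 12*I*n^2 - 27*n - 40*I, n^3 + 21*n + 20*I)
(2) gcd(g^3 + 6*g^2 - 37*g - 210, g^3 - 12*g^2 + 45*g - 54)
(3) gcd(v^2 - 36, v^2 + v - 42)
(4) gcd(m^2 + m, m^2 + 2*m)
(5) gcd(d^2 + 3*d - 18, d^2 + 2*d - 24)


(1) = n^2 - 4*I*n + 5
(2) = g - 6
(3) = v - 6
(4) = m
(5) = gcd((d - 3)*(d + 6), (d - 4)*(d + 6)) = d + 6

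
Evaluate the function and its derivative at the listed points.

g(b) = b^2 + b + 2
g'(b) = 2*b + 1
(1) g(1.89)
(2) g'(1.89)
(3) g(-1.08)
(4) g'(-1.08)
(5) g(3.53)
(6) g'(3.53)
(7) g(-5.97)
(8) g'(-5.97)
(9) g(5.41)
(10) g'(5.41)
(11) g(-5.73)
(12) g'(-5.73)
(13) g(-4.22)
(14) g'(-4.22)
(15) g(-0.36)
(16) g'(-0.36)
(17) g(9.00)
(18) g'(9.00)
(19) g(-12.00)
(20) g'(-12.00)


(1) = 7.46
(2) = 4.78
(3) = 2.09
(4) = -1.16
(5) = 17.99
(6) = 8.06
(7) = 31.67
(8) = -10.94
(9) = 36.68
(10) = 11.82
(11) = 29.10
(12) = -10.46
(13) = 15.59
(14) = -7.44
(15) = 1.77
(16) = 0.28
(17) = 92.00
(18) = 19.00
(19) = 134.00
(20) = -23.00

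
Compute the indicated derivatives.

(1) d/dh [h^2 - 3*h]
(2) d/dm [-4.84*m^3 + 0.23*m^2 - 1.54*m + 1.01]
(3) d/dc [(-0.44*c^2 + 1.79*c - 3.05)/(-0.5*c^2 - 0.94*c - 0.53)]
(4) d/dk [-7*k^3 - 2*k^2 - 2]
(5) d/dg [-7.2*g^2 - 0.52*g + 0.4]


(1) = 2*h - 3
(2) = -14.52*m^2 + 0.46*m - 1.54
(3) = (1.3086*c^2 - 2.5836*c - 3.8157)/(0.25*c^4 + 0.94*c^3 + 1.4136*c^2 + 0.9964*c + 0.2809)
(4) = k*(-21*k - 4)
(5) = -14.4*g - 0.52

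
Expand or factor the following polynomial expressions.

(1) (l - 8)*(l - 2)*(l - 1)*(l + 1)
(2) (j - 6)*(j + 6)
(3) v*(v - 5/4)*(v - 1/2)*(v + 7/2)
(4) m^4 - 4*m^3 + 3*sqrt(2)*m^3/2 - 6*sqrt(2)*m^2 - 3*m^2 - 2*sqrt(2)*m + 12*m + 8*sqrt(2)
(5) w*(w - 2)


(1) = l^4 - 10*l^3 + 15*l^2 + 10*l - 16
(2) = j^2 - 36
(3) = v^4 + 7*v^3/4 - 11*v^2/2 + 35*v/16
(4) = (m - 4)*(m - sqrt(2))*(m + sqrt(2)/2)*(m + 2*sqrt(2))
(5) = w^2 - 2*w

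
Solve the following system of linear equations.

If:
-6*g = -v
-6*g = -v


Then:
g = v/6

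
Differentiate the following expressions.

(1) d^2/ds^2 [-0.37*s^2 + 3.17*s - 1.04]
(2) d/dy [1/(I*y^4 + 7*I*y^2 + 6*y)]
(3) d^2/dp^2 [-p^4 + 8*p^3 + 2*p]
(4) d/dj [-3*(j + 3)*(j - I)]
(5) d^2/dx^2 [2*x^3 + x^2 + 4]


(1) = -0.740000000000000
(2) = 2*(-2*I*y^3 - 7*I*y - 3)/(y^2*(I*y^3 + 7*I*y + 6)^2)
(3) = 12*p*(4 - p)
(4) = -6*j - 9 + 3*I
(5) = 12*x + 2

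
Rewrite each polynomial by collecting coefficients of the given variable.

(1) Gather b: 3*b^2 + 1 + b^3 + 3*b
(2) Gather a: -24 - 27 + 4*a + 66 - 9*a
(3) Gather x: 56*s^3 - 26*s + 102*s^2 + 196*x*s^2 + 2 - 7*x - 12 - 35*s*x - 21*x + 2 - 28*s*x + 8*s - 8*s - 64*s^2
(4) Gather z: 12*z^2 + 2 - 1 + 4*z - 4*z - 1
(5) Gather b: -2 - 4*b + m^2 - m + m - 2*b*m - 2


(1) = b^3 + 3*b^2 + 3*b + 1
(2) = 15 - 5*a
(3) = 56*s^3 + 38*s^2 - 26*s + x*(196*s^2 - 63*s - 28) - 8
(4) = 12*z^2
(5) = b*(-2*m - 4) + m^2 - 4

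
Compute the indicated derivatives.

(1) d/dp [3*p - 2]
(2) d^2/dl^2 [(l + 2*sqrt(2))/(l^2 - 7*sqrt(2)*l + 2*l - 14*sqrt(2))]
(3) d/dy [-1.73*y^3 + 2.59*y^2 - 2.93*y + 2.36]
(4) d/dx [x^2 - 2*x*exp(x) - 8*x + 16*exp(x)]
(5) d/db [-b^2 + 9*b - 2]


(1) = 3
(2) = 2*((l + 2*sqrt(2))*(2*l - 7*sqrt(2) + 2)^2 + (-3*l - 2 + 5*sqrt(2))*(l^2 - 7*sqrt(2)*l + 2*l - 14*sqrt(2)))/(l^2 - 7*sqrt(2)*l + 2*l - 14*sqrt(2))^3
(3) = -5.19*y^2 + 5.18*y - 2.93
(4) = -2*x*exp(x) + 2*x + 14*exp(x) - 8
(5) = 9 - 2*b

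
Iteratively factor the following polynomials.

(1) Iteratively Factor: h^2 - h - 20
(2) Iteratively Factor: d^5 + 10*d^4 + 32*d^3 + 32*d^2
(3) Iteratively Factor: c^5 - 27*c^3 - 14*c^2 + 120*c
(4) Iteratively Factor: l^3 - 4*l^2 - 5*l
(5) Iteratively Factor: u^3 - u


(1) = (h + 4)*(h - 5)
(2) = (d + 4)*(d^4 + 6*d^3 + 8*d^2) = d*(d + 4)*(d^3 + 6*d^2 + 8*d) = d^2*(d + 4)*(d^2 + 6*d + 8) = d^2*(d + 4)^2*(d + 2)
(3) = (c - 5)*(c^4 + 5*c^3 - 2*c^2 - 24*c) = (c - 5)*(c - 2)*(c^3 + 7*c^2 + 12*c) = (c - 5)*(c - 2)*(c + 3)*(c^2 + 4*c) = (c - 5)*(c - 2)*(c + 3)*(c + 4)*(c)
(4) = (l - 5)*(l^2 + l) = l*(l - 5)*(l + 1)
(5) = (u - 1)*(u^2 + u) = (u - 1)*(u + 1)*(u)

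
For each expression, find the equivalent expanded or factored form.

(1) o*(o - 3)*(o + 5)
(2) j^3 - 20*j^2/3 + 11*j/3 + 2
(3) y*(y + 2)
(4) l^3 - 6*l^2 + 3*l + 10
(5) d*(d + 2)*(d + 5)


(1) = o^3 + 2*o^2 - 15*o
(2) = (j - 6)*(j - 1)*(j + 1/3)
(3) = y^2 + 2*y
(4) = (l - 5)*(l - 2)*(l + 1)
(5) = d^3 + 7*d^2 + 10*d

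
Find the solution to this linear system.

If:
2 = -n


Then:
n = -2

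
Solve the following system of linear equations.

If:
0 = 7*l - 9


Then:
l = 9/7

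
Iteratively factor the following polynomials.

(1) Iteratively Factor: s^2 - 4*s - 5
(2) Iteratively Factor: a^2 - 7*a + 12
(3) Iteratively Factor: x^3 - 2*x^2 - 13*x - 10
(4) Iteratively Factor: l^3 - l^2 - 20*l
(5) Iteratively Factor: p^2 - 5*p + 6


(1) = (s - 5)*(s + 1)
(2) = (a - 3)*(a - 4)
(3) = (x + 1)*(x^2 - 3*x - 10) = (x + 1)*(x + 2)*(x - 5)
(4) = (l)*(l^2 - l - 20) = l*(l - 5)*(l + 4)
(5) = (p - 3)*(p - 2)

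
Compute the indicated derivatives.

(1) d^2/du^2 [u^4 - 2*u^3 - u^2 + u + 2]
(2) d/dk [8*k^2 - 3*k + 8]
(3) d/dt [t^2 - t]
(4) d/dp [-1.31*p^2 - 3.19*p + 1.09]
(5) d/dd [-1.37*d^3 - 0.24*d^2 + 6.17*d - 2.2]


(1) = 12*u^2 - 12*u - 2
(2) = 16*k - 3
(3) = 2*t - 1
(4) = -2.62*p - 3.19
(5) = -4.11*d^2 - 0.48*d + 6.17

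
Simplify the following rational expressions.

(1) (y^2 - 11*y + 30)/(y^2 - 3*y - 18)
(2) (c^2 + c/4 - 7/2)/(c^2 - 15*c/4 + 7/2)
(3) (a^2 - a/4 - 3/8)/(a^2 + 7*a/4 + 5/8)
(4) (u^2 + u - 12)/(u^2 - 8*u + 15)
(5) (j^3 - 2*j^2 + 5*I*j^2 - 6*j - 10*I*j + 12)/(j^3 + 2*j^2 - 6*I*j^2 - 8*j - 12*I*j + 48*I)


(1) = (y - 5)/(y + 3)
(2) = (c + 2)/(c - 2)
(3) = (4*a - 3)/(4*a + 5)
(4) = (u + 4)/(u - 5)
(5) = (j^2 + 5*I*j - 6)/(j^2 + j*(4 - 6*I) - 24*I)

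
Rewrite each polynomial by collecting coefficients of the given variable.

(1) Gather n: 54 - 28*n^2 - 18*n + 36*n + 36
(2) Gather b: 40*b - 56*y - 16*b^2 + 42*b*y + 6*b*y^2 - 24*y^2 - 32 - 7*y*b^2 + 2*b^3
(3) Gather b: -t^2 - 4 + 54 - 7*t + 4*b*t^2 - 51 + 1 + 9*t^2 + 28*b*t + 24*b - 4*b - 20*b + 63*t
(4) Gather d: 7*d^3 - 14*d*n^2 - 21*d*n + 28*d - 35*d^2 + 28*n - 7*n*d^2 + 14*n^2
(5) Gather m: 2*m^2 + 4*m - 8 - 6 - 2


(1) = -28*n^2 + 18*n + 90
(2) = 2*b^3 + b^2*(-7*y - 16) + b*(6*y^2 + 42*y + 40) - 24*y^2 - 56*y - 32
(3) = b*(4*t^2 + 28*t) + 8*t^2 + 56*t
(4) = 7*d^3 + d^2*(-7*n - 35) + d*(-14*n^2 - 21*n + 28) + 14*n^2 + 28*n
(5) = 2*m^2 + 4*m - 16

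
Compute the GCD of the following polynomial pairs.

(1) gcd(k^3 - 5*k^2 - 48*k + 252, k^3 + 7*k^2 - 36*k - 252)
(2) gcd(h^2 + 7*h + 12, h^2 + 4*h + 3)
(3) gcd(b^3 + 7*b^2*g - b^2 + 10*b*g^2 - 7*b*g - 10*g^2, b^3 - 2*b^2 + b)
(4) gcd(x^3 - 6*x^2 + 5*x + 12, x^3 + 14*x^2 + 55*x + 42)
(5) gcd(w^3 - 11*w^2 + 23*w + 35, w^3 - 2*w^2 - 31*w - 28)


(1) = gcd((k - 6)^2*(k + 7), (k - 6)*(k + 6)*(k + 7)) = k^2 + k - 42
(2) = h + 3
(3) = b - 1
(4) = gcd((x - 4)*(x - 3)*(x + 1), (x + 1)*(x + 6)*(x + 7)) = x + 1
(5) = gcd((w - 7)*(w - 5)*(w + 1), (w - 7)*(w + 1)*(w + 4)) = w^2 - 6*w - 7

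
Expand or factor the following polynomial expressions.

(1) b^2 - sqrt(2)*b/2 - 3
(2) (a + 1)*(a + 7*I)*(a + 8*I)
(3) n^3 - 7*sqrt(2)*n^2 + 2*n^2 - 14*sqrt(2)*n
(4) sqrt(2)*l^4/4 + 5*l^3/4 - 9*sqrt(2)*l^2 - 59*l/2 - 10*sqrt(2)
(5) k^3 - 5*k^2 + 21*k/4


(1) = (b - 3*sqrt(2)/2)*(b + sqrt(2))
(2) = a^3 + a^2 + 15*I*a^2 - 56*a + 15*I*a - 56
(3) = n*(n + 2)*(n - 7*sqrt(2))
(4) = (l/2 + sqrt(2)/2)*(l - 4*sqrt(2))*(l + 5*sqrt(2))*(sqrt(2)*l/2 + 1/2)
(5) = k*(k - 7/2)*(k - 3/2)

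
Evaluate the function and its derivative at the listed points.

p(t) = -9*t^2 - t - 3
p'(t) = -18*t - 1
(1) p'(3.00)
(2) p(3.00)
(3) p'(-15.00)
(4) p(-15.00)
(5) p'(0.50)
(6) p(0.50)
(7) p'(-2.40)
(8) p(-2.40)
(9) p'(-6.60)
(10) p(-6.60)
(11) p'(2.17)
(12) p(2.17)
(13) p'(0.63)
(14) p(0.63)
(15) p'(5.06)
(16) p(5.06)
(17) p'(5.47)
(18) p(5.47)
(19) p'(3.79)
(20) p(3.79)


(1) = -55.00
(2) = -87.00
(3) = 269.00
(4) = -2013.00
(5) = -10.00
(6) = -5.75
(7) = 42.20
(8) = -52.44
(9) = 117.80
(10) = -388.44
(11) = -40.06
(12) = -47.55
(13) = -12.34
(14) = -7.20
(15) = -92.08
(16) = -238.49
(17) = -99.46
(18) = -277.76
(19) = -69.22
(20) = -136.07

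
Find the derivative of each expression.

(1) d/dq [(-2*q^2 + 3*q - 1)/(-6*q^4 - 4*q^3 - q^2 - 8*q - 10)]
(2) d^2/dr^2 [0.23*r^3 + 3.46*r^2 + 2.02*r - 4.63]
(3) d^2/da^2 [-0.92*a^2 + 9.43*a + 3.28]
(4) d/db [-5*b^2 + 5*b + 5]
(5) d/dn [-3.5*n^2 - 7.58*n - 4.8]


(1) = (-24*q^5 + 46*q^4 + 7*q^2 + 38*q - 38)/(36*q^8 + 48*q^7 + 28*q^6 + 104*q^5 + 185*q^4 + 96*q^3 + 84*q^2 + 160*q + 100)
(2) = 1.38*r + 6.92
(3) = -1.84000000000000
(4) = 5 - 10*b
(5) = -7.0*n - 7.58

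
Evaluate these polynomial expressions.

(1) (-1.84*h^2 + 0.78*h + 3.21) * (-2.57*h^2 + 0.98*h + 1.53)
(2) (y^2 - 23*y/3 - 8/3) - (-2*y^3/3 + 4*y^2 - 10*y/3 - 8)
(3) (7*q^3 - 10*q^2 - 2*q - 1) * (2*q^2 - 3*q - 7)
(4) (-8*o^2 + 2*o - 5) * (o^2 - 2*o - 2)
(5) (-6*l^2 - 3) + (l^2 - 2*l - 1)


(1) = 4.7288*h^4 - 3.8078*h^3 - 10.3005*h^2 + 4.3392*h + 4.9113
(2) = 2*y^3/3 - 3*y^2 - 13*y/3 + 16/3
(3) = 14*q^5 - 41*q^4 - 23*q^3 + 74*q^2 + 17*q + 7
(4) = -8*o^4 + 18*o^3 + 7*o^2 + 6*o + 10
(5) = -5*l^2 - 2*l - 4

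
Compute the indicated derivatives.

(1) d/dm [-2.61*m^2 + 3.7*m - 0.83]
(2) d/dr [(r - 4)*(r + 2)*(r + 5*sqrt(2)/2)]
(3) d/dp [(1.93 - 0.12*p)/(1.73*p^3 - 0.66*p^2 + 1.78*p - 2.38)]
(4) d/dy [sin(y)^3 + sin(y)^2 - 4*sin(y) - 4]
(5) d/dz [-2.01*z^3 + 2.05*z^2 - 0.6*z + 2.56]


(1) = 3.7 - 5.22*m
(2) = 3*r^2 - 4*r + 5*sqrt(2)*r - 8 - 5*sqrt(2)
(3) = (0.4152*p^3 - 10.0959*p^2 + 2.5476*p - 3.1498)/(2.9929*p^6 - 2.2836*p^5 + 6.5944*p^4 - 10.5844*p^3 + 6.31*p^2 - 8.4728*p + 5.6644)
(4) = (3*sin(y)^2 + 2*sin(y) - 4)*cos(y)
(5) = -6.03*z^2 + 4.1*z - 0.6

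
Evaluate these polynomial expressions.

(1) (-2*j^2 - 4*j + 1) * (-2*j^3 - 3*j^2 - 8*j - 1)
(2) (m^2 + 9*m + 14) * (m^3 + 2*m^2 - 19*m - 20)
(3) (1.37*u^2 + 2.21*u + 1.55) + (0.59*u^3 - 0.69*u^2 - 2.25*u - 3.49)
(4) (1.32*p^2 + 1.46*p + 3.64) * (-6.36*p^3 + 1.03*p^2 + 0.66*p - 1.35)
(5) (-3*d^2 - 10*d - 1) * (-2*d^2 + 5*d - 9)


(1) = 4*j^5 + 14*j^4 + 26*j^3 + 31*j^2 - 4*j - 1
(2) = m^5 + 11*m^4 + 13*m^3 - 163*m^2 - 446*m - 280
(3) = 0.59*u^3 + 0.68*u^2 - 0.04*u - 1.94
(4) = -8.3952*p^5 - 7.926*p^4 - 20.7754*p^3 + 2.9308*p^2 + 0.4314*p - 4.914
(5) = 6*d^4 + 5*d^3 - 21*d^2 + 85*d + 9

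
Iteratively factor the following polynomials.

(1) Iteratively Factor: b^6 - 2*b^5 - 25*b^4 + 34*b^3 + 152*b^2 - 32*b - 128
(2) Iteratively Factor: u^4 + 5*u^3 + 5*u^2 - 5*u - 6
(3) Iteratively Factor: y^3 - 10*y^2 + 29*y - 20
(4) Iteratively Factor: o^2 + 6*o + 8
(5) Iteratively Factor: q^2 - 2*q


(1) = (b + 1)*(b^5 - 3*b^4 - 22*b^3 + 56*b^2 + 96*b - 128) = (b - 4)*(b + 1)*(b^4 + b^3 - 18*b^2 - 16*b + 32) = (b - 4)*(b - 1)*(b + 1)*(b^3 + 2*b^2 - 16*b - 32) = (b - 4)^2*(b - 1)*(b + 1)*(b^2 + 6*b + 8) = (b - 4)^2*(b - 1)*(b + 1)*(b + 2)*(b + 4)
(2) = (u + 1)*(u^3 + 4*u^2 + u - 6) = (u + 1)*(u + 2)*(u^2 + 2*u - 3) = (u - 1)*(u + 1)*(u + 2)*(u + 3)
(3) = (y - 4)*(y^2 - 6*y + 5) = (y - 4)*(y - 1)*(y - 5)
(4) = (o + 2)*(o + 4)
(5) = (q)*(q - 2)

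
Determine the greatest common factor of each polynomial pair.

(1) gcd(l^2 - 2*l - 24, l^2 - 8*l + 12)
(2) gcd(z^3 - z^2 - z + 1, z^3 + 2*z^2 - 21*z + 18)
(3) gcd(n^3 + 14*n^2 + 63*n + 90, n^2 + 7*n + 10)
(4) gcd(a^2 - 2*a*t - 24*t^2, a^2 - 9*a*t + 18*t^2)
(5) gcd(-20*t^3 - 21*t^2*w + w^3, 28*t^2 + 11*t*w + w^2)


(1) = l - 6
(2) = z - 1
(3) = n + 5
(4) = -a + 6*t
(5) = gcd((-5*t + w)*(t + w)*(4*t + w), (4*t + w)*(7*t + w)) = 4*t + w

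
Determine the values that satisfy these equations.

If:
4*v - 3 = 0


Then:
v = 3/4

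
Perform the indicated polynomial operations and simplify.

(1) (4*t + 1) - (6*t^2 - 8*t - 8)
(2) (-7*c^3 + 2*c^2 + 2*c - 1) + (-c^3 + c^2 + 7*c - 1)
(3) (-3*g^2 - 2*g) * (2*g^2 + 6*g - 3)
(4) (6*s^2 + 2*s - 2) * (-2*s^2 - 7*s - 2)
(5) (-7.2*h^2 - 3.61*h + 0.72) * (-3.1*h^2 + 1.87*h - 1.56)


(1) = -6*t^2 + 12*t + 9
(2) = -8*c^3 + 3*c^2 + 9*c - 2
(3) = -6*g^4 - 22*g^3 - 3*g^2 + 6*g
(4) = -12*s^4 - 46*s^3 - 22*s^2 + 10*s + 4
(5) = 22.32*h^4 - 2.273*h^3 + 2.2493*h^2 + 6.978*h - 1.1232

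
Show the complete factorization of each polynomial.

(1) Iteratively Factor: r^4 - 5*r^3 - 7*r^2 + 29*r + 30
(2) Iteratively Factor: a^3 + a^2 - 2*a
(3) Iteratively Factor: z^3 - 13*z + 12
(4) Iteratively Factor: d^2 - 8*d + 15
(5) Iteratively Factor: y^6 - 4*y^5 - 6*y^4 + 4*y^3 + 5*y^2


(1) = (r - 3)*(r^3 - 2*r^2 - 13*r - 10) = (r - 3)*(r + 2)*(r^2 - 4*r - 5) = (r - 3)*(r + 1)*(r + 2)*(r - 5)
(2) = (a + 2)*(a^2 - a) = a*(a + 2)*(a - 1)
(3) = (z + 4)*(z^2 - 4*z + 3) = (z - 1)*(z + 4)*(z - 3)
(4) = (d - 5)*(d - 3)
(5) = (y)*(y^5 - 4*y^4 - 6*y^3 + 4*y^2 + 5*y) = y^2*(y^4 - 4*y^3 - 6*y^2 + 4*y + 5) = y^2*(y - 1)*(y^3 - 3*y^2 - 9*y - 5) = y^2*(y - 1)*(y + 1)*(y^2 - 4*y - 5) = y^2*(y - 5)*(y - 1)*(y + 1)*(y + 1)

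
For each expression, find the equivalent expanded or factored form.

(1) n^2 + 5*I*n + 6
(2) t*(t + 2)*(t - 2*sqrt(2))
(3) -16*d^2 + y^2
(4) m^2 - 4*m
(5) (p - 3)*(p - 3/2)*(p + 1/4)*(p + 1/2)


(1) = (n - I)*(n + 6*I)
(2) = t^3 - 2*sqrt(2)*t^2 + 2*t^2 - 4*sqrt(2)*t
(3) = (-4*d + y)*(4*d + y)
(4) = m*(m - 4)
(5) = p^4 - 15*p^3/4 + 5*p^2/4 + 45*p/16 + 9/16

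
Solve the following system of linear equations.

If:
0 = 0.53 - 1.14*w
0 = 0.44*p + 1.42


Then:
p = -3.23
w = 0.46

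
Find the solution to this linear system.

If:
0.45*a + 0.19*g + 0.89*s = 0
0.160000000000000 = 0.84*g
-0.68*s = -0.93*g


Then:
a = -0.60
g = 0.19
s = 0.26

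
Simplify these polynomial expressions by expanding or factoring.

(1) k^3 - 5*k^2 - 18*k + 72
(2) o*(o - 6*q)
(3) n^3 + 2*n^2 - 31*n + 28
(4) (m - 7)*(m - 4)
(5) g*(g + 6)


(1) = (k - 6)*(k - 3)*(k + 4)
(2) = o^2 - 6*o*q
(3) = (n - 4)*(n - 1)*(n + 7)
(4) = m^2 - 11*m + 28
(5) = g^2 + 6*g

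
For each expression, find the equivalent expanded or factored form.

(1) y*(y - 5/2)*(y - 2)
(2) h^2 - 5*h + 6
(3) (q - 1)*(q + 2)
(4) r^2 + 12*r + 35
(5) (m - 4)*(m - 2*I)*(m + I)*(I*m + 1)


(1) = y^3 - 9*y^2/2 + 5*y
(2) = (h - 3)*(h - 2)
(3) = q^2 + q - 2
(4) = (r + 5)*(r + 7)
(5) = I*m^4 + 2*m^3 - 4*I*m^3 - 8*m^2 + I*m^2 + 2*m - 4*I*m - 8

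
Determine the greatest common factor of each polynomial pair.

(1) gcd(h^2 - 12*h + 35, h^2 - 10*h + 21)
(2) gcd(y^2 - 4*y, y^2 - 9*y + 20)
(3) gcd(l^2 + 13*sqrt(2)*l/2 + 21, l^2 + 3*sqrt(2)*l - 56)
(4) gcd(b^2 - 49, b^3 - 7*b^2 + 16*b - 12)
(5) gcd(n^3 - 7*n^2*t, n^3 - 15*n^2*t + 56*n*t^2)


(1) = gcd((h - 7)*(h - 5), (h - 7)*(h - 3)) = h - 7
(2) = y - 4
(3) = 1
(4) = 1
(5) = gcd(n^2*(n - 7*t), n*(n - 8*t)*(n - 7*t)) = -n^2 + 7*n*t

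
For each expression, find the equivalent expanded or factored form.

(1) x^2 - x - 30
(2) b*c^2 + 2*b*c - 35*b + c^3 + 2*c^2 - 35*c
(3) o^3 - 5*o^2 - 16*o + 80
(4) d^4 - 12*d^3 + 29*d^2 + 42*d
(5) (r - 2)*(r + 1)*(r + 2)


(1) = (x - 6)*(x + 5)
(2) = (b + c)*(c - 5)*(c + 7)
(3) = (o - 5)*(o - 4)*(o + 4)
(4) = d*(d - 7)*(d - 6)*(d + 1)
(5) = r^3 + r^2 - 4*r - 4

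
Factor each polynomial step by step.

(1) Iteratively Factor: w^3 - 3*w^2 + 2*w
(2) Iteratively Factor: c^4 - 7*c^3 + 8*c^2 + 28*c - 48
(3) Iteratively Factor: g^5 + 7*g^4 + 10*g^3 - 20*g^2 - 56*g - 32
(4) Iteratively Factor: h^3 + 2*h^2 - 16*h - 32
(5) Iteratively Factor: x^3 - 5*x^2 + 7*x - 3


(1) = (w - 2)*(w^2 - w) = w*(w - 2)*(w - 1)
(2) = (c - 3)*(c^3 - 4*c^2 - 4*c + 16) = (c - 4)*(c - 3)*(c^2 - 4) = (c - 4)*(c - 3)*(c + 2)*(c - 2)
(3) = (g + 4)*(g^4 + 3*g^3 - 2*g^2 - 12*g - 8) = (g + 1)*(g + 4)*(g^3 + 2*g^2 - 4*g - 8) = (g - 2)*(g + 1)*(g + 4)*(g^2 + 4*g + 4) = (g - 2)*(g + 1)*(g + 2)*(g + 4)*(g + 2)
(4) = (h + 2)*(h^2 - 16) = (h + 2)*(h + 4)*(h - 4)
(5) = (x - 3)*(x^2 - 2*x + 1) = (x - 3)*(x - 1)*(x - 1)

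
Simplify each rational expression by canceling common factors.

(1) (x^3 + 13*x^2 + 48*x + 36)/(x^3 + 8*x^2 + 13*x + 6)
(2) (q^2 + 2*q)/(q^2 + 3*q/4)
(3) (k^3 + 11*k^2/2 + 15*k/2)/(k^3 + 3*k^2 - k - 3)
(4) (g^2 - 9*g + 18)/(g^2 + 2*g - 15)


(1) = (x + 6)/(x + 1)
(2) = (4*q + 8)/(4*q + 3)
(3) = (2*k^2 + 5*k)/(2*k^2 - 2)
(4) = (g - 6)/(g + 5)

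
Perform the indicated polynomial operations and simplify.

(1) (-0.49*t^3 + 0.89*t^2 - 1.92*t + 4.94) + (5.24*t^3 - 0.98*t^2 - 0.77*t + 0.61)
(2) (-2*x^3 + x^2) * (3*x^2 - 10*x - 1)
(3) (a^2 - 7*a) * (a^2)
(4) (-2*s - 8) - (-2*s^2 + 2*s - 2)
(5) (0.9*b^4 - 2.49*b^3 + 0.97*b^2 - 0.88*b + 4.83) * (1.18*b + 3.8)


(1) = 4.75*t^3 - 0.09*t^2 - 2.69*t + 5.55
(2) = -6*x^5 + 23*x^4 - 8*x^3 - x^2
(3) = a^4 - 7*a^3
(4) = 2*s^2 - 4*s - 6
(5) = 1.062*b^5 + 0.4818*b^4 - 8.3174*b^3 + 2.6476*b^2 + 2.3554*b + 18.354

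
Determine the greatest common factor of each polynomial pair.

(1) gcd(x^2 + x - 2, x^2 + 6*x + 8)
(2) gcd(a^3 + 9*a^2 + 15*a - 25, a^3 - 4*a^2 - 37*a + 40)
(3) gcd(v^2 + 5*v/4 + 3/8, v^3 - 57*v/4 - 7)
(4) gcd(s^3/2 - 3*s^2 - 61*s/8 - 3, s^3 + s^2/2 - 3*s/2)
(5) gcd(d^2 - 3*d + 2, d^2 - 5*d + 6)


(1) = x + 2
(2) = gcd((a - 1)*(a + 5)^2, (a - 8)*(a - 1)*(a + 5)) = a^2 + 4*a - 5
(3) = v + 1/2
(4) = s + 3/2
(5) = gcd((d - 2)*(d - 1), (d - 3)*(d - 2)) = d - 2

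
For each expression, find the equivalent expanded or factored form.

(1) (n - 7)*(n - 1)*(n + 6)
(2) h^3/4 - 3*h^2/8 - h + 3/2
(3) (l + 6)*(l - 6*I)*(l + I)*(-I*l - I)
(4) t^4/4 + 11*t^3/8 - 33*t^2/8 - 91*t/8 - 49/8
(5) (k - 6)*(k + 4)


(1) = n^3 - 2*n^2 - 41*n + 42
(2) = (h/4 + 1/2)*(h - 2)*(h - 3/2)
(3) = -I*l^4 - 5*l^3 - 7*I*l^3 - 35*l^2 - 12*I*l^2 - 30*l - 42*I*l - 36*I
(4) = (t/2 + 1/2)^2*(t - 7/2)*(t + 7)
(5) = k^2 - 2*k - 24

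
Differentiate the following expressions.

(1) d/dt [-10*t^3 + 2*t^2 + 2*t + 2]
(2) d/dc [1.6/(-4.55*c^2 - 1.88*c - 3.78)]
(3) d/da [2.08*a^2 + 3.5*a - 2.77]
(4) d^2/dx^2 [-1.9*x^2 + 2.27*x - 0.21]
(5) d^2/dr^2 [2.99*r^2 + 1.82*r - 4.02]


(1) = -30*t^2 + 4*t + 2
(2) = (14.56*c + 3.008)/(4.55*c^2 + 1.88*c + 3.78)^2
(3) = 4.16*a + 3.5
(4) = -3.80000000000000
(5) = 5.98000000000000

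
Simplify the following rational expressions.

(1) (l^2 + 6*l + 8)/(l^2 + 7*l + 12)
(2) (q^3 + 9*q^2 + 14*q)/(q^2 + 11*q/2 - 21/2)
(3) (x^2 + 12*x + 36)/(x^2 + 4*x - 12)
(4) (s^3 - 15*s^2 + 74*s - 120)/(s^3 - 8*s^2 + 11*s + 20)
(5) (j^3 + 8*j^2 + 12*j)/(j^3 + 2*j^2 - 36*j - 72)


(1) = (l + 2)/(l + 3)
(2) = (2*q^2 + 4*q)/(2*q - 3)
(3) = (x + 6)/(x - 2)
(4) = (s - 6)/(s + 1)
(5) = j/(j - 6)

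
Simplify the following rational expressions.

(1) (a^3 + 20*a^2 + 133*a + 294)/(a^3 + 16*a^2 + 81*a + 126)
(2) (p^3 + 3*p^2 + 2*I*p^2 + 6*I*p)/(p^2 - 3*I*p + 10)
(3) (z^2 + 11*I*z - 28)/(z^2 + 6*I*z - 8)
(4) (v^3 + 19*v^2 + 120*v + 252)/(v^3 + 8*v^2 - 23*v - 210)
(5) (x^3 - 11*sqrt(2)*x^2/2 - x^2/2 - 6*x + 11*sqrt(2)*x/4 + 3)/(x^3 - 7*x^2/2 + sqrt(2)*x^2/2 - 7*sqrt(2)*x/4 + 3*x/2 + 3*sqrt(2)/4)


(1) = (a + 7)/(a + 3)
(2) = (p^2 + 3*p)/(p - 5*I)
(3) = (z + 7*I)/(z + 2*I)
(4) = (v + 6)/(v - 5)
(5) = (16*x - 96*sqrt(2))/(16*x - 48)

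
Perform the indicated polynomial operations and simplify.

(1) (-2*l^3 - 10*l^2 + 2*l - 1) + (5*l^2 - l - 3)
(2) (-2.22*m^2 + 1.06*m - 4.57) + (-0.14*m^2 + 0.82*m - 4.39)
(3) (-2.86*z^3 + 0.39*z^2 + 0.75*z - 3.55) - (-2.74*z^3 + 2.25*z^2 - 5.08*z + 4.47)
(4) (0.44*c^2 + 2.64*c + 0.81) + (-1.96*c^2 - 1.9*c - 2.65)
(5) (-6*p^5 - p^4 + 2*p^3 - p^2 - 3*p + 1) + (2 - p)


(1) = -2*l^3 - 5*l^2 + l - 4
(2) = -2.36*m^2 + 1.88*m - 8.96
(3) = -0.12*z^3 - 1.86*z^2 + 5.83*z - 8.02
(4) = -1.52*c^2 + 0.74*c - 1.84
(5) = -6*p^5 - p^4 + 2*p^3 - p^2 - 4*p + 3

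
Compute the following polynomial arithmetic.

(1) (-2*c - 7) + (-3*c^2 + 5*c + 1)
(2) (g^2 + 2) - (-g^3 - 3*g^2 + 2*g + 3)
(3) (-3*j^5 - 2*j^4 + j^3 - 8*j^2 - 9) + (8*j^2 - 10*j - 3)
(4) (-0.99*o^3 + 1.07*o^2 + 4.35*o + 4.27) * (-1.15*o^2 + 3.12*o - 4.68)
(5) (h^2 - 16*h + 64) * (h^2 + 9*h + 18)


(1) = -3*c^2 + 3*c - 6
(2) = g^3 + 4*g^2 - 2*g - 1
(3) = -3*j^5 - 2*j^4 + j^3 - 10*j - 12
(4) = 1.1385*o^5 - 4.3193*o^4 + 2.9691*o^3 + 3.6539*o^2 - 7.0356*o - 19.9836
(5) = h^4 - 7*h^3 - 62*h^2 + 288*h + 1152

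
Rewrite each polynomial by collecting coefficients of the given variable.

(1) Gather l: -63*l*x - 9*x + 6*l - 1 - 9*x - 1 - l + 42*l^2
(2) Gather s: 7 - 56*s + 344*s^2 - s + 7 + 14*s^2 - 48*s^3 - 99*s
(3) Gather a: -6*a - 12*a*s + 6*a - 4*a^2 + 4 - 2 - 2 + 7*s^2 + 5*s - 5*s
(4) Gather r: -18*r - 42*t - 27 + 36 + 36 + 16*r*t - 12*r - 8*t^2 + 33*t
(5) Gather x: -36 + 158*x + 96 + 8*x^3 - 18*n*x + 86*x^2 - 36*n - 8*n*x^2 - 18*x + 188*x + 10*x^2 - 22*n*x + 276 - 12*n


(1) = 42*l^2 + l*(5 - 63*x) - 18*x - 2
(2) = -48*s^3 + 358*s^2 - 156*s + 14
(3) = -4*a^2 - 12*a*s + 7*s^2
(4) = r*(16*t - 30) - 8*t^2 - 9*t + 45
(5) = -48*n + 8*x^3 + x^2*(96 - 8*n) + x*(328 - 40*n) + 336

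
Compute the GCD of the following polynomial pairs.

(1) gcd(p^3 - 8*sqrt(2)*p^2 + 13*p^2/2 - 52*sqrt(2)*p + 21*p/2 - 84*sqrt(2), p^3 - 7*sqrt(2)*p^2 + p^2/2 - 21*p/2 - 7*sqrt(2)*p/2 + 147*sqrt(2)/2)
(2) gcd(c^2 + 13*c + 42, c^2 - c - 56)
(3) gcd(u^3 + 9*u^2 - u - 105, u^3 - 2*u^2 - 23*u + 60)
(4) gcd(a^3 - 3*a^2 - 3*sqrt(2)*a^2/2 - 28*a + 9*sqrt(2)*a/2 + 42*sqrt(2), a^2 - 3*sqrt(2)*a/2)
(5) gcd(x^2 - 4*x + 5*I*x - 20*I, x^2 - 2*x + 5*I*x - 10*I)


(1) = p + 7/2
(2) = gcd((c + 6)*(c + 7), (c - 8)*(c + 7)) = c + 7
(3) = gcd((u - 3)*(u + 5)*(u + 7), (u - 4)*(u - 3)*(u + 5)) = u^2 + 2*u - 15
(4) = gcd((a - 7)*(a + 4)*(a - 3*sqrt(2)/2), a*(a - 3*sqrt(2)/2)) = a - 3*sqrt(2)/2
(5) = gcd((x - 4)*(x + 5*I), (x - 2)*(x + 5*I)) = x + 5*I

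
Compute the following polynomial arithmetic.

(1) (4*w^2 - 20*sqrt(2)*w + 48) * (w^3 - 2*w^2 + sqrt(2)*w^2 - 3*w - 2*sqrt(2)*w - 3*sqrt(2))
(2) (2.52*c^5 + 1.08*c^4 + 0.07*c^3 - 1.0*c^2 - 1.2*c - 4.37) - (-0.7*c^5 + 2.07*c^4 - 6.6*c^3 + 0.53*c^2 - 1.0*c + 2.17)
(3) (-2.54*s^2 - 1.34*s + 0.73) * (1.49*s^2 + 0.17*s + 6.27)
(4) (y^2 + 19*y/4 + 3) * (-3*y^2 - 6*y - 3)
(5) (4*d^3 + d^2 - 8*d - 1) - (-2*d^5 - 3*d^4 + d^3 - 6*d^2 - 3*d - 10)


(1) = 4*w^5 - 16*sqrt(2)*w^4 - 8*w^4 - 4*w^3 + 32*sqrt(2)*w^3 - 16*w^2 + 96*sqrt(2)*w^2 - 96*sqrt(2)*w - 24*w - 144*sqrt(2)
(2) = 3.22*c^5 - 0.99*c^4 + 6.67*c^3 - 1.53*c^2 - 0.2*c - 6.54
(3) = -3.7846*s^4 - 2.4284*s^3 - 15.0659*s^2 - 8.2777*s + 4.5771
(4) = -3*y^4 - 81*y^3/4 - 81*y^2/2 - 129*y/4 - 9
(5) = 2*d^5 + 3*d^4 + 3*d^3 + 7*d^2 - 5*d + 9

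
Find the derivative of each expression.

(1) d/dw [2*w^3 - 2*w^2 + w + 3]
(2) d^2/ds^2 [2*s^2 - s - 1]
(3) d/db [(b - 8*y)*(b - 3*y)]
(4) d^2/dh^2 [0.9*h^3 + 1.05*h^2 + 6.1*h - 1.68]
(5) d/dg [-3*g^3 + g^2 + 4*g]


(1) = 6*w^2 - 4*w + 1
(2) = 4
(3) = 2*b - 11*y
(4) = 5.4*h + 2.1
(5) = -9*g^2 + 2*g + 4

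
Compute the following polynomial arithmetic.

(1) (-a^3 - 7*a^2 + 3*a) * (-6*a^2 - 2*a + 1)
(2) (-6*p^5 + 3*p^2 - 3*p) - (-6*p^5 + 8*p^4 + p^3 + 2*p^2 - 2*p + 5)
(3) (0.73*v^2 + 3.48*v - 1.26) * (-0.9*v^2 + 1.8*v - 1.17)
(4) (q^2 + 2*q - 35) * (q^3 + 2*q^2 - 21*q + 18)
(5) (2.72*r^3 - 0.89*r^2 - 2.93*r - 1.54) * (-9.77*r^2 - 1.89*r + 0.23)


(1) = 6*a^5 + 44*a^4 - 5*a^3 - 13*a^2 + 3*a
(2) = -8*p^4 - p^3 + p^2 - p - 5
(3) = -0.657*v^4 - 1.818*v^3 + 6.5439*v^2 - 6.3396*v + 1.4742
(4) = q^5 + 4*q^4 - 52*q^3 - 94*q^2 + 771*q - 630
(5) = -26.5744*r^5 + 3.5545*r^4 + 30.9338*r^3 + 20.3788*r^2 + 2.2367*r - 0.3542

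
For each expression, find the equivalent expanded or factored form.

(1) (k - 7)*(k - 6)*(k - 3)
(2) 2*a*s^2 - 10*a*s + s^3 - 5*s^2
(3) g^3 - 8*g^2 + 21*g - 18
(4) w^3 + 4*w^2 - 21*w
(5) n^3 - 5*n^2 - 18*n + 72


(1) = k^3 - 16*k^2 + 81*k - 126
(2) = s*(2*a + s)*(s - 5)
(3) = (g - 3)^2*(g - 2)
(4) = w*(w - 3)*(w + 7)
(5) = (n - 6)*(n - 3)*(n + 4)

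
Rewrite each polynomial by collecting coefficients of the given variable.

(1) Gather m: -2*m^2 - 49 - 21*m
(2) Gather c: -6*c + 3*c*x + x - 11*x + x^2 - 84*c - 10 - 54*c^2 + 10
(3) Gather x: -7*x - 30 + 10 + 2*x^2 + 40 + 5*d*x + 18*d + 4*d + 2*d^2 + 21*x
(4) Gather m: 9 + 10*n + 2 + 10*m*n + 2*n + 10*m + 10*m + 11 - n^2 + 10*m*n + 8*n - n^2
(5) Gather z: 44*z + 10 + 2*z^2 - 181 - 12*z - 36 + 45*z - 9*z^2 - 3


(1) = -2*m^2 - 21*m - 49
(2) = -54*c^2 + c*(3*x - 90) + x^2 - 10*x
(3) = 2*d^2 + 22*d + 2*x^2 + x*(5*d + 14) + 20
(4) = m*(20*n + 20) - 2*n^2 + 20*n + 22
(5) = -7*z^2 + 77*z - 210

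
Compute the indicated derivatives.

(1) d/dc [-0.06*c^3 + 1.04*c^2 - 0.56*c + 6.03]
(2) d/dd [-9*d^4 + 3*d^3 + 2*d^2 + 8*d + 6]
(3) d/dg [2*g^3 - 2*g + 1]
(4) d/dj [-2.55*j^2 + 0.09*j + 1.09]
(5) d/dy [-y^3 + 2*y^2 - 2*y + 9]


(1) = -0.18*c^2 + 2.08*c - 0.56
(2) = -36*d^3 + 9*d^2 + 4*d + 8
(3) = 6*g^2 - 2
(4) = 0.09 - 5.1*j
(5) = -3*y^2 + 4*y - 2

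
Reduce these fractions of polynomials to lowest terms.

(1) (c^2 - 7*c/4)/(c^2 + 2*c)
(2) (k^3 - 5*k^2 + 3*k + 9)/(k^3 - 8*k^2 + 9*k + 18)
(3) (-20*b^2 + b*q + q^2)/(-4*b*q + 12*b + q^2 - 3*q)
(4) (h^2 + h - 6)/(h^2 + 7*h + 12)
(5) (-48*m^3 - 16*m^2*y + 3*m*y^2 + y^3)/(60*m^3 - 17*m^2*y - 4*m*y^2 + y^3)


(1) = (4*c - 7)/(4*c + 8)
(2) = (k - 3)/(k - 6)
(3) = (5*b + q)/(q - 3)
(4) = (h - 2)/(h + 4)
(5) = (-12*m^2 - m*y + y^2)/(15*m^2 - 8*m*y + y^2)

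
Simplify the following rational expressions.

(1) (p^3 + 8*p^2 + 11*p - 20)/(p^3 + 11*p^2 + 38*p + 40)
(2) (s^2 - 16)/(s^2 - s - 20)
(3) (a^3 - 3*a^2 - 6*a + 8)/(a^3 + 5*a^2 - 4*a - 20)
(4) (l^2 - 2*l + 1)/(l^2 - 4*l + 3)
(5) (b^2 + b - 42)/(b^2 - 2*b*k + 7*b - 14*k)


(1) = (p - 1)/(p + 2)
(2) = (s - 4)/(s - 5)
(3) = (a^2 - 5*a + 4)/(a^2 + 3*a - 10)
(4) = (l - 1)/(l - 3)
(5) = (b - 6)/(b - 2*k)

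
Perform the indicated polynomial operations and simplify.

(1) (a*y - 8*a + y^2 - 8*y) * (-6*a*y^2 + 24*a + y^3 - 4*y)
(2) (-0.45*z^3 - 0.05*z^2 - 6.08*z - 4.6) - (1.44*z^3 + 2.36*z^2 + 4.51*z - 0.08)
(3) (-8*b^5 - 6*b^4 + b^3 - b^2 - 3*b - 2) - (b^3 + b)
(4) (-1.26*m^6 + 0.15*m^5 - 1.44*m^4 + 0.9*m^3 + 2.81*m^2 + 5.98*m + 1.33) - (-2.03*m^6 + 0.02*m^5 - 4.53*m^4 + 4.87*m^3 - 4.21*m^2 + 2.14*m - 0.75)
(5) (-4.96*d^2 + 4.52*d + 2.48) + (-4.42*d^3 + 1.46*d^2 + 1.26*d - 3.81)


(1) = -6*a^2*y^3 + 48*a^2*y^2 + 24*a^2*y - 192*a^2 - 5*a*y^4 + 40*a*y^3 + 20*a*y^2 - 160*a*y + y^5 - 8*y^4 - 4*y^3 + 32*y^2
(2) = -1.89*z^3 - 2.41*z^2 - 10.59*z - 4.52
(3) = -8*b^5 - 6*b^4 - b^2 - 4*b - 2
(4) = 0.77*m^6 + 0.13*m^5 + 3.09*m^4 - 3.97*m^3 + 7.02*m^2 + 3.84*m + 2.08
(5) = -4.42*d^3 - 3.5*d^2 + 5.78*d - 1.33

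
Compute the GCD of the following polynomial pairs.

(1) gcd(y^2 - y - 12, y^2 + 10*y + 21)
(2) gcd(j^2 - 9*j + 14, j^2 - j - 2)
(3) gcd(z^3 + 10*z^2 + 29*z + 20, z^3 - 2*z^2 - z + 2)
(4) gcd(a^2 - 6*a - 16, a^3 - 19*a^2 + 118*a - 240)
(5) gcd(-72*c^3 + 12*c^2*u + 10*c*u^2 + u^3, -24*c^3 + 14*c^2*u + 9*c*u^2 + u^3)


(1) = y + 3
(2) = gcd((j - 7)*(j - 2), (j - 2)*(j + 1)) = j - 2
(3) = z + 1
(4) = gcd((a - 8)*(a + 2), (a - 8)*(a - 6)*(a - 5)) = a - 8
(5) = gcd((-2*c + u)*(6*c + u)^2, (-c + u)*(4*c + u)*(6*c + u)) = 6*c + u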